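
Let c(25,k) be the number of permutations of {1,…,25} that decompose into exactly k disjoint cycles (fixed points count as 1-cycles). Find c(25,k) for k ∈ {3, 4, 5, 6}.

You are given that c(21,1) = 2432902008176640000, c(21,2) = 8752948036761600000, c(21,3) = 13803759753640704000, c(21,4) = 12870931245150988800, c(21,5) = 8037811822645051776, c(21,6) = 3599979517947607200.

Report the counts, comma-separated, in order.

i=22: T(22,1)=0+21·2432902008176640000=51090942171709440000 | T(22,2)=2432902008176640000+21·8752948036761600000=186244810780170240000 | T(22,3)=8752948036761600000+21·13803759753640704000=298631902863216384000 | T(22,4)=13803759753640704000+21·12870931245150988800=284093315901811468800 | T(22,5)=12870931245150988800+21·8037811822645051776=181664979520697076096 | T(22,6)=8037811822645051776+21·3599979517947607200=83637381699544802976
i=23: T(23,1)=0+22·51090942171709440000=1124000727777607680000 | T(23,2)=51090942171709440000+22·186244810780170240000=4148476779335454720000 | T(23,3)=186244810780170240000+22·298631902863216384000=6756146673770930688000 | T(23,4)=298631902863216384000+22·284093315901811468800=6548684852703068697600 | T(23,5)=284093315901811468800+22·181664979520697076096=4280722865357147142912 | T(23,6)=181664979520697076096+22·83637381699544802976=2021687376910682741568
i=24: T(24,2)=1124000727777607680000+23·4148476779335454720000=96538966652493066240000 | T(24,3)=4148476779335454720000+23·6756146673770930688000=159539850276066860544000 | T(24,4)=6756146673770930688000+23·6548684852703068697600=157375898285941510732800 | T(24,5)=6548684852703068697600+23·4280722865357147142912=105005310755917452984576 | T(24,6)=4280722865357147142912+23·2021687376910682741568=50779532534302850198976
i=25: T(25,3)=96538966652493066240000+24·159539850276066860544000=3925495373278097719296000 | T(25,4)=159539850276066860544000+24·157375898285941510732800=3936561409138663118131200 | T(25,5)=157375898285941510732800+24·105005310755917452984576=2677503356427960382362624 | T(25,6)=105005310755917452984576+24·50779532534302850198976=1323714091579185857760000
Read c(25,3) = 3925495373278097719296000, c(25,4) = 3936561409138663118131200, c(25,5) = 2677503356427960382362624, c(25,6) = 1323714091579185857760000.

3925495373278097719296000, 3936561409138663118131200, 2677503356427960382362624, 1323714091579185857760000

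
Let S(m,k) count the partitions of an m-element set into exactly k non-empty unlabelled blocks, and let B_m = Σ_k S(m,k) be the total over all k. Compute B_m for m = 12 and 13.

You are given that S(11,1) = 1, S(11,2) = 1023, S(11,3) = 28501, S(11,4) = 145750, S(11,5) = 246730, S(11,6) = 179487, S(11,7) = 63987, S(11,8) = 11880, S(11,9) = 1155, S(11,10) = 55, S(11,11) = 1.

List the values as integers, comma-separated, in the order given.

row 12: T[12][1]=1·1+0=1  T[12][2]=2·1023+1=2047  T[12][3]=3·28501+1023=86526  T[12][4]=4·145750+28501=611501  T[12][5]=5·246730+145750=1379400  T[12][6]=6·179487+246730=1323652  T[12][7]=7·63987+179487=627396  T[12][8]=8·11880+63987=159027  T[12][9]=9·1155+11880=22275  T[12][10]=10·55+1155=1705  T[12][11]=11·1+55=66  T[12][12]=12·0+1=1
row 13: T[13][1]=1·1+0=1  T[13][2]=2·2047+1=4095  T[13][3]=3·86526+2047=261625  T[13][4]=4·611501+86526=2532530  T[13][5]=5·1379400+611501=7508501  T[13][6]=6·1323652+1379400=9321312  T[13][7]=7·627396+1323652=5715424  T[13][8]=8·159027+627396=1899612  T[13][9]=9·22275+159027=359502  T[13][10]=10·1705+22275=39325  T[13][11]=11·66+1705=2431  T[13][12]=12·1+66=78  T[13][13]=13·0+1=1
B_12 = ΣS(12,k) = 1+2047+86526+611501+1379400+1323652+627396+159027+22275+1705+66+1 = 4213597
B_13 = ΣS(13,k) = 1+4095+261625+2532530+7508501+9321312+5715424+1899612+359502+39325+2431+78+1 = 27644437

4213597, 27644437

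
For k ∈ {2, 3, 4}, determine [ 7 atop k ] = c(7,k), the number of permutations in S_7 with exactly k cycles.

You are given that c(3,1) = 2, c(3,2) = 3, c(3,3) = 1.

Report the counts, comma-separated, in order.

1764, 1624, 735

r4: T_4,1=3×2+0=6; T_4,2=3×3+2=11; T_4,3=3×1+3=6; T_4,4=3×0+1=1
r5: T_5,1=4×6+0=24; T_5,2=4×11+6=50; T_5,3=4×6+11=35; T_5,4=4×1+6=10
r6: T_6,1=5×24+0=120; T_6,2=5×50+24=274; T_6,3=5×35+50=225; T_6,4=5×10+35=85
r7: T_7,2=6×274+120=1764; T_7,3=6×225+274=1624; T_7,4=6×85+225=735
Read c(7,2) = 1764, c(7,3) = 1624, c(7,4) = 735.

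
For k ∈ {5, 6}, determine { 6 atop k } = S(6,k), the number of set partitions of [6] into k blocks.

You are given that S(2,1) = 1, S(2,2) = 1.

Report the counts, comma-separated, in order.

15, 1

row 3: T[3][2]=2·1+1=3  T[3][3]=3·0+1=1
row 4: T[4][3]=3·1+3=6  T[4][4]=4·0+1=1
row 5: T[5][4]=4·1+6=10  T[5][5]=5·0+1=1
row 6: T[6][5]=5·1+10=15  T[6][6]=6·0+1=1
Read S(6,5) = 15, S(6,6) = 1.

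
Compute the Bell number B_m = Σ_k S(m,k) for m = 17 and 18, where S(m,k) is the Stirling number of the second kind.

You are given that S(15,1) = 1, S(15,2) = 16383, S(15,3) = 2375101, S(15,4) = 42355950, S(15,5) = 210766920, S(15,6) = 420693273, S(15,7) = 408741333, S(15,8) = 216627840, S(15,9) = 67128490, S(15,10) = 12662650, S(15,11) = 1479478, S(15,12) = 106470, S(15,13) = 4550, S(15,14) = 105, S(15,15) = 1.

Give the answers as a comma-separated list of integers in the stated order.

r16: T_16,1=1×1+0=1; T_16,2=2×16383+1=32767; T_16,3=3×2375101+16383=7141686; T_16,4=4×42355950+2375101=171798901; T_16,5=5×210766920+42355950=1096190550; T_16,6=6×420693273+210766920=2734926558; T_16,7=7×408741333+420693273=3281882604; T_16,8=8×216627840+408741333=2141764053; T_16,9=9×67128490+216627840=820784250; T_16,10=10×12662650+67128490=193754990; T_16,11=11×1479478+12662650=28936908; T_16,12=12×106470+1479478=2757118; T_16,13=13×4550+106470=165620; T_16,14=14×105+4550=6020; T_16,15=15×1+105=120; T_16,16=16×0+1=1
r17: T_17,1=1×1+0=1; T_17,2=2×32767+1=65535; T_17,3=3×7141686+32767=21457825; T_17,4=4×171798901+7141686=694337290; T_17,5=5×1096190550+171798901=5652751651; T_17,6=6×2734926558+1096190550=17505749898; T_17,7=7×3281882604+2734926558=25708104786; T_17,8=8×2141764053+3281882604=20415995028; T_17,9=9×820784250+2141764053=9528822303; T_17,10=10×193754990+820784250=2758334150; T_17,11=11×28936908+193754990=512060978; T_17,12=12×2757118+28936908=62022324; T_17,13=13×165620+2757118=4910178; T_17,14=14×6020+165620=249900; T_17,15=15×120+6020=7820; T_17,16=16×1+120=136; T_17,17=17×0+1=1
r18: T_18,1=1×1+0=1; T_18,2=2×65535+1=131071; T_18,3=3×21457825+65535=64439010; T_18,4=4×694337290+21457825=2798806985; T_18,5=5×5652751651+694337290=28958095545; T_18,6=6×17505749898+5652751651=110687251039; T_18,7=7×25708104786+17505749898=197462483400; T_18,8=8×20415995028+25708104786=189036065010; T_18,9=9×9528822303+20415995028=106175395755; T_18,10=10×2758334150+9528822303=37112163803; T_18,11=11×512060978+2758334150=8391004908; T_18,12=12×62022324+512060978=1256328866; T_18,13=13×4910178+62022324=125854638; T_18,14=14×249900+4910178=8408778; T_18,15=15×7820+249900=367200; T_18,16=16×136+7820=9996; T_18,17=17×1+136=153; T_18,18=18×0+1=1
B_17 = ΣS(17,k) = 1+65535+21457825+694337290+5652751651+17505749898+25708104786+20415995028+9528822303+2758334150+512060978+62022324+4910178+249900+7820+136+1 = 82864869804
B_18 = ΣS(18,k) = 1+131071+64439010+2798806985+28958095545+110687251039+197462483400+189036065010+106175395755+37112163803+8391004908+1256328866+125854638+8408778+367200+9996+153+1 = 682076806159

82864869804, 682076806159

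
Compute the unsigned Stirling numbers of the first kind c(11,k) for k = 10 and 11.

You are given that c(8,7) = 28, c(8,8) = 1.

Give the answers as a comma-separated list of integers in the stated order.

row 9: T[9][8]=8·1+28=36  T[9][9]=8·0+1=1
row 10: T[10][9]=9·1+36=45  T[10][10]=9·0+1=1
row 11: T[11][10]=10·1+45=55  T[11][11]=10·0+1=1
Read c(11,10) = 55, c(11,11) = 1.

55, 1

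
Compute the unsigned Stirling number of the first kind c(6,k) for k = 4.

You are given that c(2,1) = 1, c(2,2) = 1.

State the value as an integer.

85

[3] T[3,1]:2*1+0=2 · T[3,2]:2*1+1=3 · T[3,3]:2*0+1=1
[4] T[4,2]:3*3+2=11 · T[4,3]:3*1+3=6 · T[4,4]:3*0+1=1
[5] T[5,3]:4*6+11=35 · T[5,4]:4*1+6=10
[6] T[6,4]:5*10+35=85
Read c(6,4) = 85.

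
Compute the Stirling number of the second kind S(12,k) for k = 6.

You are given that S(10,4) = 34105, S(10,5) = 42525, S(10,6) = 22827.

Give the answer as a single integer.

1323652

[11] T[11,5]:5*42525+34105=246730 · T[11,6]:6*22827+42525=179487
[12] T[12,6]:6*179487+246730=1323652
Read S(12,6) = 1323652.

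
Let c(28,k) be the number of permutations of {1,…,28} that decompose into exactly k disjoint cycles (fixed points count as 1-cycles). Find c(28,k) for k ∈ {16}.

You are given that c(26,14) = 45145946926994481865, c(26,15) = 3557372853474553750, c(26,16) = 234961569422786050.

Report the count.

row 27: T[27][15]=26·3557372853474553750+45145946926994481865=137637641117332879365  T[27][16]=26·234961569422786050+3557372853474553750=9666373658466991050
row 28: T[28][16]=27·9666373658466991050+137637641117332879365=398629729895941637715
Read c(28,16) = 398629729895941637715.

398629729895941637715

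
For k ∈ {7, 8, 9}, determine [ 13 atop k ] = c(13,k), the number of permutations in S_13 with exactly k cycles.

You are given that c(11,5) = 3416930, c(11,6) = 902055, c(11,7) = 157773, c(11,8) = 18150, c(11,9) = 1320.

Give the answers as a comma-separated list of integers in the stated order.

[12] T[12,6]:11*902055+3416930=13339535 · T[12,7]:11*157773+902055=2637558 · T[12,8]:11*18150+157773=357423 · T[12,9]:11*1320+18150=32670
[13] T[13,7]:12*2637558+13339535=44990231 · T[13,8]:12*357423+2637558=6926634 · T[13,9]:12*32670+357423=749463
Read c(13,7) = 44990231, c(13,8) = 6926634, c(13,9) = 749463.

44990231, 6926634, 749463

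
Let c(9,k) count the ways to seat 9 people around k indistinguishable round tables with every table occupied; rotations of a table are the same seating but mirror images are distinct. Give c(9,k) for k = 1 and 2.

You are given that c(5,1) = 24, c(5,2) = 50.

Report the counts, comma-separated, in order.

[6] T[6,1]:5*24+0=120 · T[6,2]:5*50+24=274
[7] T[7,1]:6*120+0=720 · T[7,2]:6*274+120=1764
[8] T[8,1]:7*720+0=5040 · T[8,2]:7*1764+720=13068
[9] T[9,1]:8*5040+0=40320 · T[9,2]:8*13068+5040=109584
Read c(9,1) = 40320, c(9,2) = 109584.

40320, 109584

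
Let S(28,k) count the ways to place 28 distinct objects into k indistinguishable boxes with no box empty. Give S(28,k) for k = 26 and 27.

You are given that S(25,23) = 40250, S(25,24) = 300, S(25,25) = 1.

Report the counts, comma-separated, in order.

row 26: T[26][24]=24·300+40250=47450  T[26][25]=25·1+300=325  T[26][26]=26·0+1=1
row 27: T[27][25]=25·325+47450=55575  T[27][26]=26·1+325=351  T[27][27]=27·0+1=1
row 28: T[28][26]=26·351+55575=64701  T[28][27]=27·1+351=378
Read S(28,26) = 64701, S(28,27) = 378.

64701, 378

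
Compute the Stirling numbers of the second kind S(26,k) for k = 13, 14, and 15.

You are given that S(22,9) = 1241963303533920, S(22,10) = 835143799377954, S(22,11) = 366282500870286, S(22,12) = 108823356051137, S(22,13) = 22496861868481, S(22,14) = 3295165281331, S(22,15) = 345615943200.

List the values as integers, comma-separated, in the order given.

1850568574253550060, 477898618396288260, 90449030191104000

[23] T[23,10]:10*835143799377954+1241963303533920=9593401297313460 · T[23,11]:11*366282500870286+835143799377954=4864251308951100 · T[23,12]:12*108823356051137+366282500870286=1672162773483930 · T[23,13]:13*22496861868481+108823356051137=401282560341390 · T[23,14]:14*3295165281331+22496861868481=68629175807115 · T[23,15]:15*345615943200+3295165281331=8479404429331
[24] T[24,11]:11*4864251308951100+9593401297313460=63100165695775560 · T[24,12]:12*1672162773483930+4864251308951100=24930204590758260 · T[24,13]:13*401282560341390+1672162773483930=6888836057922000 · T[24,14]:14*68629175807115+401282560341390=1362091021641000 · T[24,15]:15*8479404429331+68629175807115=195820242247080
[25] T[25,12]:12*24930204590758260+63100165695775560=362262620784874680 · T[25,13]:13*6888836057922000+24930204590758260=114485073343744260 · T[25,14]:14*1362091021641000+6888836057922000=25958110360896000 · T[25,15]:15*195820242247080+1362091021641000=4299394655347200
[26] T[26,13]:13*114485073343744260+362262620784874680=1850568574253550060 · T[26,14]:14*25958110360896000+114485073343744260=477898618396288260 · T[26,15]:15*4299394655347200+25958110360896000=90449030191104000
Read S(26,13) = 1850568574253550060, S(26,14) = 477898618396288260, S(26,15) = 90449030191104000.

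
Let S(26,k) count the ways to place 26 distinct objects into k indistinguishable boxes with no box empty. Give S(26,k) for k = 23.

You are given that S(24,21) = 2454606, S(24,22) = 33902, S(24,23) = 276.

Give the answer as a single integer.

r25: T_25,22=22×33902+2454606=3200450; T_25,23=23×276+33902=40250
r26: T_26,23=23×40250+3200450=4126200
Read S(26,23) = 4126200.

4126200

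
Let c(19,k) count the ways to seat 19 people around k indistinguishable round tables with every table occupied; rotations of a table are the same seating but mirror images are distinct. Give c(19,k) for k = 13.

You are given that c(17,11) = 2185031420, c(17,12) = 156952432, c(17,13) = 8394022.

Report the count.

@18  (18,12):156952432·17+2185031420→4853222764, (18,13):8394022·17+156952432→299650806
@19  (19,13):299650806·18+4853222764→10246937272
Read c(19,13) = 10246937272.

10246937272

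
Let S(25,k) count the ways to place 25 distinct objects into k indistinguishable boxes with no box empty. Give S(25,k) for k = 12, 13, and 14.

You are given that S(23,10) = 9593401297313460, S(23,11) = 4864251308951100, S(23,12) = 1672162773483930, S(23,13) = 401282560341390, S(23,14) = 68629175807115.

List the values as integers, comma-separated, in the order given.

362262620784874680, 114485073343744260, 25958110360896000

@24  (24,11):4864251308951100·11+9593401297313460→63100165695775560, (24,12):1672162773483930·12+4864251308951100→24930204590758260, (24,13):401282560341390·13+1672162773483930→6888836057922000, (24,14):68629175807115·14+401282560341390→1362091021641000
@25  (25,12):24930204590758260·12+63100165695775560→362262620784874680, (25,13):6888836057922000·13+24930204590758260→114485073343744260, (25,14):1362091021641000·14+6888836057922000→25958110360896000
Read S(25,12) = 362262620784874680, S(25,13) = 114485073343744260, S(25,14) = 25958110360896000.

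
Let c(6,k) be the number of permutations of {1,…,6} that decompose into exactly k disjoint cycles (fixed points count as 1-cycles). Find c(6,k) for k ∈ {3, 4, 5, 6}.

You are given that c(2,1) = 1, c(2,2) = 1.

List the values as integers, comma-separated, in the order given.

225, 85, 15, 1

@3  (3,1):1·2+0→2, (3,2):1·2+1→3, (3,3):0·2+1→1
@4  (4,1):2·3+0→6, (4,2):3·3+2→11, (4,3):1·3+3→6, (4,4):0·3+1→1
@5  (5,2):11·4+6→50, (5,3):6·4+11→35, (5,4):1·4+6→10, (5,5):0·4+1→1
@6  (6,3):35·5+50→225, (6,4):10·5+35→85, (6,5):1·5+10→15, (6,6):0·5+1→1
Read c(6,3) = 225, c(6,4) = 85, c(6,5) = 15, c(6,6) = 1.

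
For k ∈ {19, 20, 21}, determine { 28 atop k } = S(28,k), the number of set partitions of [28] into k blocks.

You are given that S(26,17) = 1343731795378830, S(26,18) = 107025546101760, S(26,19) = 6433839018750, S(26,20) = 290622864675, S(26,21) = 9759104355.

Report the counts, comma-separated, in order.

@27  (27,18):107025546101760·18+1343731795378830→3270191625210510, (27,19):6433839018750·19+107025546101760→229268487458010, (27,20):290622864675·20+6433839018750→12246296312250, (27,21):9759104355·21+290622864675→495564056130
@28  (28,19):229268487458010·19+3270191625210510→7626292886912700, (28,20):12246296312250·20+229268487458010→474194413703010, (28,21):495564056130·21+12246296312250→22653141490980
Read S(28,19) = 7626292886912700, S(28,20) = 474194413703010, S(28,21) = 22653141490980.

7626292886912700, 474194413703010, 22653141490980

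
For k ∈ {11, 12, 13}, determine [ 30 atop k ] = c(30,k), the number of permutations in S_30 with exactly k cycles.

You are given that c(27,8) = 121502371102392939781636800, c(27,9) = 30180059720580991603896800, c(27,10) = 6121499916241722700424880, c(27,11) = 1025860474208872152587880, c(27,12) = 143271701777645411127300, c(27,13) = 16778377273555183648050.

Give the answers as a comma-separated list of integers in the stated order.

39539238727270799376544542000, 6097272817323042122728617800, 796974693974455191377937300

[28] T[28,9]:27*30180059720580991603896800+121502371102392939781636800=936363983558079713086850400 · T[28,10]:27*6121499916241722700424880+30180059720580991603896800=195460557459107504515368560 · T[28,11]:27*1025860474208872152587880+6121499916241722700424880=33819732719881270820297640 · T[28,12]:27*143271701777645411127300+1025860474208872152587880=4894196422205298253024980 · T[28,13]:27*16778377273555183648050+143271701777645411127300=596287888163635369624650
[29] T[29,10]:28*195460557459107504515368560+936363983558079713086850400=6409259592413089839517170080 · T[29,11]:28*33819732719881270820297640+195460557459107504515368560=1142413073615783087483702480 · T[29,12]:28*4894196422205298253024980+33819732719881270820297640=170857232541629621904997080 · T[29,13]:28*596287888163635369624650+4894196422205298253024980=21590257290787088602515180
[30] T[30,11]:29*1142413073615783087483702480+6409259592413089839517170080=39539238727270799376544542000 · T[30,12]:29*170857232541629621904997080+1142413073615783087483702480=6097272817323042122728617800 · T[30,13]:29*21590257290787088602515180+170857232541629621904997080=796974693974455191377937300
Read c(30,11) = 39539238727270799376544542000, c(30,12) = 6097272817323042122728617800, c(30,13) = 796974693974455191377937300.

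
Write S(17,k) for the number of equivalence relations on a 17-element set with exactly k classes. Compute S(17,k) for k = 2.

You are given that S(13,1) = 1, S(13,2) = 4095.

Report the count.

[14] T[14,1]:1*1+0=1 · T[14,2]:2*4095+1=8191
[15] T[15,1]:1*1+0=1 · T[15,2]:2*8191+1=16383
[16] T[16,1]:1*1+0=1 · T[16,2]:2*16383+1=32767
[17] T[17,2]:2*32767+1=65535
Read S(17,2) = 65535.

65535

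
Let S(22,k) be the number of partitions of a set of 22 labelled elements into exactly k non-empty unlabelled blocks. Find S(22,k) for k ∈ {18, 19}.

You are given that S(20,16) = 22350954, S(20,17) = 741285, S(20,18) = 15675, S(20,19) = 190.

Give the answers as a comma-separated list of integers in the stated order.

53374629, 1389850

i=21: T(21,17)=22350954+17·741285=34952799 | T(21,18)=741285+18·15675=1023435 | T(21,19)=15675+19·190=19285
i=22: T(22,18)=34952799+18·1023435=53374629 | T(22,19)=1023435+19·19285=1389850
Read S(22,18) = 53374629, S(22,19) = 1389850.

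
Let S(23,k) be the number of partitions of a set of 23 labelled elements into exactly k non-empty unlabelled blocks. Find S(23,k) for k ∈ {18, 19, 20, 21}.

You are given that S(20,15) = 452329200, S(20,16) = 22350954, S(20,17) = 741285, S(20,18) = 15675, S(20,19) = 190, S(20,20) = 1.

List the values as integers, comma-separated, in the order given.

row 21: T[21][16]=16·22350954+452329200=809944464  T[21][17]=17·741285+22350954=34952799  T[21][18]=18·15675+741285=1023435  T[21][19]=19·190+15675=19285  T[21][20]=20·1+190=210  T[21][21]=21·0+1=1
row 22: T[22][17]=17·34952799+809944464=1404142047  T[22][18]=18·1023435+34952799=53374629  T[22][19]=19·19285+1023435=1389850  T[22][20]=20·210+19285=23485  T[22][21]=21·1+210=231
row 23: T[23][18]=18·53374629+1404142047=2364885369  T[23][19]=19·1389850+53374629=79781779  T[23][20]=20·23485+1389850=1859550  T[23][21]=21·231+23485=28336
Read S(23,18) = 2364885369, S(23,19) = 79781779, S(23,20) = 1859550, S(23,21) = 28336.

2364885369, 79781779, 1859550, 28336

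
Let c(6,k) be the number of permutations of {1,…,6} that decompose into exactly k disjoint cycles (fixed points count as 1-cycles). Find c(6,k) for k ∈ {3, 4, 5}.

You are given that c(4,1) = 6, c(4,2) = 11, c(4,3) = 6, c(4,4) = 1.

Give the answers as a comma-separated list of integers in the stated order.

[5] T[5,2]:4*11+6=50 · T[5,3]:4*6+11=35 · T[5,4]:4*1+6=10 · T[5,5]:4*0+1=1
[6] T[6,3]:5*35+50=225 · T[6,4]:5*10+35=85 · T[6,5]:5*1+10=15
Read c(6,3) = 225, c(6,4) = 85, c(6,5) = 15.

225, 85, 15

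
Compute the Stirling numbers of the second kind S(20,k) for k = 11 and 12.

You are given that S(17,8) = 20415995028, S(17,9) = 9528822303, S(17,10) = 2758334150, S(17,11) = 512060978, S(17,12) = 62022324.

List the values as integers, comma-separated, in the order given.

[18] T[18,9]:9*9528822303+20415995028=106175395755 · T[18,10]:10*2758334150+9528822303=37112163803 · T[18,11]:11*512060978+2758334150=8391004908 · T[18,12]:12*62022324+512060978=1256328866
[19] T[19,10]:10*37112163803+106175395755=477297033785 · T[19,11]:11*8391004908+37112163803=129413217791 · T[19,12]:12*1256328866+8391004908=23466951300
[20] T[20,11]:11*129413217791+477297033785=1900842429486 · T[20,12]:12*23466951300+129413217791=411016633391
Read S(20,11) = 1900842429486, S(20,12) = 411016633391.

1900842429486, 411016633391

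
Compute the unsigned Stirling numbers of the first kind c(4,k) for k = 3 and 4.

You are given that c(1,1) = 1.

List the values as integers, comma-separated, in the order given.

row 2: T[2][1]=1·1+0=1  T[2][2]=1·0+1=1
row 3: T[3][2]=2·1+1=3  T[3][3]=2·0+1=1
row 4: T[4][3]=3·1+3=6  T[4][4]=3·0+1=1
Read c(4,3) = 6, c(4,4) = 1.

6, 1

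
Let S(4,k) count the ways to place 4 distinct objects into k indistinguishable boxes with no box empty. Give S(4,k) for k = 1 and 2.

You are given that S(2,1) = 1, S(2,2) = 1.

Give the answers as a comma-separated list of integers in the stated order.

@3  (3,1):1·1+0→1, (3,2):1·2+1→3
@4  (4,1):1·1+0→1, (4,2):3·2+1→7
Read S(4,1) = 1, S(4,2) = 7.

1, 7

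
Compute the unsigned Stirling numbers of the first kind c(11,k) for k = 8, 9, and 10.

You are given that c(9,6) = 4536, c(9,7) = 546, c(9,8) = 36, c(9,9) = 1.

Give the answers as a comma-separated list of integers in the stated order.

[10] T[10,7]:9*546+4536=9450 · T[10,8]:9*36+546=870 · T[10,9]:9*1+36=45 · T[10,10]:9*0+1=1
[11] T[11,8]:10*870+9450=18150 · T[11,9]:10*45+870=1320 · T[11,10]:10*1+45=55
Read c(11,8) = 18150, c(11,9) = 1320, c(11,10) = 55.

18150, 1320, 55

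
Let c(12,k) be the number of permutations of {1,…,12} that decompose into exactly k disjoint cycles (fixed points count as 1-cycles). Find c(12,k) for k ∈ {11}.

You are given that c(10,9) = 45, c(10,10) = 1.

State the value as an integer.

66

row 11: T[11][10]=10·1+45=55  T[11][11]=10·0+1=1
row 12: T[12][11]=11·1+55=66
Read c(12,11) = 66.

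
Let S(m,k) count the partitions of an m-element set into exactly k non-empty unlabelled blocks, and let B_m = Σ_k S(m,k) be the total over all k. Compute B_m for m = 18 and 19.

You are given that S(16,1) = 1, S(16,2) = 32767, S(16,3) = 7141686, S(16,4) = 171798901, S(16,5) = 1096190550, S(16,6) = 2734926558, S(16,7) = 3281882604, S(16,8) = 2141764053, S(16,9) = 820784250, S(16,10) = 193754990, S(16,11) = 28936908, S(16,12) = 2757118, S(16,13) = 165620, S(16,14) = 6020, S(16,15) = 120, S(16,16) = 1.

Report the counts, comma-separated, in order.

682076806159, 5832742205057

row 17: T[17][1]=1·1+0=1  T[17][2]=2·32767+1=65535  T[17][3]=3·7141686+32767=21457825  T[17][4]=4·171798901+7141686=694337290  T[17][5]=5·1096190550+171798901=5652751651  T[17][6]=6·2734926558+1096190550=17505749898  T[17][7]=7·3281882604+2734926558=25708104786  T[17][8]=8·2141764053+3281882604=20415995028  T[17][9]=9·820784250+2141764053=9528822303  T[17][10]=10·193754990+820784250=2758334150  T[17][11]=11·28936908+193754990=512060978  T[17][12]=12·2757118+28936908=62022324  T[17][13]=13·165620+2757118=4910178  T[17][14]=14·6020+165620=249900  T[17][15]=15·120+6020=7820  T[17][16]=16·1+120=136  T[17][17]=17·0+1=1
row 18: T[18][1]=1·1+0=1  T[18][2]=2·65535+1=131071  T[18][3]=3·21457825+65535=64439010  T[18][4]=4·694337290+21457825=2798806985  T[18][5]=5·5652751651+694337290=28958095545  T[18][6]=6·17505749898+5652751651=110687251039  T[18][7]=7·25708104786+17505749898=197462483400  T[18][8]=8·20415995028+25708104786=189036065010  T[18][9]=9·9528822303+20415995028=106175395755  T[18][10]=10·2758334150+9528822303=37112163803  T[18][11]=11·512060978+2758334150=8391004908  T[18][12]=12·62022324+512060978=1256328866  T[18][13]=13·4910178+62022324=125854638  T[18][14]=14·249900+4910178=8408778  T[18][15]=15·7820+249900=367200  T[18][16]=16·136+7820=9996  T[18][17]=17·1+136=153  T[18][18]=18·0+1=1
row 19: T[19][1]=1·1+0=1  T[19][2]=2·131071+1=262143  T[19][3]=3·64439010+131071=193448101  T[19][4]=4·2798806985+64439010=11259666950  T[19][5]=5·28958095545+2798806985=147589284710  T[19][6]=6·110687251039+28958095545=693081601779  T[19][7]=7·197462483400+110687251039=1492924634839  T[19][8]=8·189036065010+197462483400=1709751003480  T[19][9]=9·106175395755+189036065010=1144614626805  T[19][10]=10·37112163803+106175395755=477297033785  T[19][11]=11·8391004908+37112163803=129413217791  T[19][12]=12·1256328866+8391004908=23466951300  T[19][13]=13·125854638+1256328866=2892439160  T[19][14]=14·8408778+125854638=243577530  T[19][15]=15·367200+8408778=13916778  T[19][16]=16·9996+367200=527136  T[19][17]=17·153+9996=12597  T[19][18]=18·1+153=171  T[19][19]=19·0+1=1
B_18 = ΣS(18,k) = 1+131071+64439010+2798806985+28958095545+110687251039+197462483400+189036065010+106175395755+37112163803+8391004908+1256328866+125854638+8408778+367200+9996+153+1 = 682076806159
B_19 = ΣS(19,k) = 1+262143+193448101+11259666950+147589284710+693081601779+1492924634839+1709751003480+1144614626805+477297033785+129413217791+23466951300+2892439160+243577530+13916778+527136+12597+171+1 = 5832742205057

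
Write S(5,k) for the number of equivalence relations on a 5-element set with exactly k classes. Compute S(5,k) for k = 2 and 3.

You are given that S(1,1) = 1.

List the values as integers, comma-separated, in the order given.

r2: T_2,1=1×1+0=1; T_2,2=2×0+1=1
r3: T_3,1=1×1+0=1; T_3,2=2×1+1=3; T_3,3=3×0+1=1
r4: T_4,1=1×1+0=1; T_4,2=2×3+1=7; T_4,3=3×1+3=6
r5: T_5,2=2×7+1=15; T_5,3=3×6+7=25
Read S(5,2) = 15, S(5,3) = 25.

15, 25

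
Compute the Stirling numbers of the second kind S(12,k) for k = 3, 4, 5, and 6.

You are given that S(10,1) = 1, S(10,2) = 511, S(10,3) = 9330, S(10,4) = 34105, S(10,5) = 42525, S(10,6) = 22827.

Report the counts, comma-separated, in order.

[11] T[11,2]:2*511+1=1023 · T[11,3]:3*9330+511=28501 · T[11,4]:4*34105+9330=145750 · T[11,5]:5*42525+34105=246730 · T[11,6]:6*22827+42525=179487
[12] T[12,3]:3*28501+1023=86526 · T[12,4]:4*145750+28501=611501 · T[12,5]:5*246730+145750=1379400 · T[12,6]:6*179487+246730=1323652
Read S(12,3) = 86526, S(12,4) = 611501, S(12,5) = 1379400, S(12,6) = 1323652.

86526, 611501, 1379400, 1323652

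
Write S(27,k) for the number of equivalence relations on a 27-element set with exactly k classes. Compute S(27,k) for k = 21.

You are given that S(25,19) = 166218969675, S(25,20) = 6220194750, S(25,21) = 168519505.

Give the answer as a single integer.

495564056130

i=26: T(26,20)=166218969675+20·6220194750=290622864675 | T(26,21)=6220194750+21·168519505=9759104355
i=27: T(27,21)=290622864675+21·9759104355=495564056130
Read S(27,21) = 495564056130.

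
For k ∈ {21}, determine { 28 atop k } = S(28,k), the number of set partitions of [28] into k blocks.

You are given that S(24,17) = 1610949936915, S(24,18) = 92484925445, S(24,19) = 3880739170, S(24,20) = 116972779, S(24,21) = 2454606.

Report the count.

[25] T[25,18]:18*92484925445+1610949936915=3275678594925 · T[25,19]:19*3880739170+92484925445=166218969675 · T[25,20]:20*116972779+3880739170=6220194750 · T[25,21]:21*2454606+116972779=168519505
[26] T[26,19]:19*166218969675+3275678594925=6433839018750 · T[26,20]:20*6220194750+166218969675=290622864675 · T[26,21]:21*168519505+6220194750=9759104355
[27] T[27,20]:20*290622864675+6433839018750=12246296312250 · T[27,21]:21*9759104355+290622864675=495564056130
[28] T[28,21]:21*495564056130+12246296312250=22653141490980
Read S(28,21) = 22653141490980.

22653141490980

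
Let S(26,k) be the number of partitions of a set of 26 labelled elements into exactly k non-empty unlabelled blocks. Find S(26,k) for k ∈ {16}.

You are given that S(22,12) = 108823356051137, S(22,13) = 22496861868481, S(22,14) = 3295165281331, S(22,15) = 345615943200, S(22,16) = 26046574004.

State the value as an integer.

12725877242482560

r23: T_23,13=13×22496861868481+108823356051137=401282560341390; T_23,14=14×3295165281331+22496861868481=68629175807115; T_23,15=15×345615943200+3295165281331=8479404429331; T_23,16=16×26046574004+345615943200=762361127264
r24: T_24,14=14×68629175807115+401282560341390=1362091021641000; T_24,15=15×8479404429331+68629175807115=195820242247080; T_24,16=16×762361127264+8479404429331=20677182465555
r25: T_25,15=15×195820242247080+1362091021641000=4299394655347200; T_25,16=16×20677182465555+195820242247080=526655161695960
r26: T_26,16=16×526655161695960+4299394655347200=12725877242482560
Read S(26,16) = 12725877242482560.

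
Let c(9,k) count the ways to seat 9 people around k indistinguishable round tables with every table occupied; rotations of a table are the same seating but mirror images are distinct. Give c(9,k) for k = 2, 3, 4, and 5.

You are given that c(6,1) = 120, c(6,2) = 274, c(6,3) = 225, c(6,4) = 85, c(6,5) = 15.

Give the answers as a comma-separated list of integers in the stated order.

109584, 118124, 67284, 22449

i=7: T(7,1)=0+6·120=720 | T(7,2)=120+6·274=1764 | T(7,3)=274+6·225=1624 | T(7,4)=225+6·85=735 | T(7,5)=85+6·15=175
i=8: T(8,1)=0+7·720=5040 | T(8,2)=720+7·1764=13068 | T(8,3)=1764+7·1624=13132 | T(8,4)=1624+7·735=6769 | T(8,5)=735+7·175=1960
i=9: T(9,2)=5040+8·13068=109584 | T(9,3)=13068+8·13132=118124 | T(9,4)=13132+8·6769=67284 | T(9,5)=6769+8·1960=22449
Read c(9,2) = 109584, c(9,3) = 118124, c(9,4) = 67284, c(9,5) = 22449.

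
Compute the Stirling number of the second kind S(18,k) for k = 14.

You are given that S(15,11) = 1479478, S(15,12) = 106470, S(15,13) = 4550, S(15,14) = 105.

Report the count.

8408778

i=16: T(16,12)=1479478+12·106470=2757118 | T(16,13)=106470+13·4550=165620 | T(16,14)=4550+14·105=6020
i=17: T(17,13)=2757118+13·165620=4910178 | T(17,14)=165620+14·6020=249900
i=18: T(18,14)=4910178+14·249900=8408778
Read S(18,14) = 8408778.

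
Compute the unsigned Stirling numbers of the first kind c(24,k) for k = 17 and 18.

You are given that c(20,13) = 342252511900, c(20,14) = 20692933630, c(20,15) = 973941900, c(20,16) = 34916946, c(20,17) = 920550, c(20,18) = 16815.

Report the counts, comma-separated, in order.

[21] T[21,14]:20*20692933630+342252511900=756111184500 · T[21,15]:20*973941900+20692933630=40171771630 · T[21,16]:20*34916946+973941900=1672280820 · T[21,17]:20*920550+34916946=53327946 · T[21,18]:20*16815+920550=1256850
[22] T[22,15]:21*40171771630+756111184500=1599718388730 · T[22,16]:21*1672280820+40171771630=75289668850 · T[22,17]:21*53327946+1672280820=2792167686 · T[22,18]:21*1256850+53327946=79721796
[23] T[23,16]:22*75289668850+1599718388730=3256091103430 · T[23,17]:22*2792167686+75289668850=136717357942 · T[23,18]:22*79721796+2792167686=4546047198
[24] T[24,17]:23*136717357942+3256091103430=6400590336096 · T[24,18]:23*4546047198+136717357942=241276443496
Read c(24,17) = 6400590336096, c(24,18) = 241276443496.

6400590336096, 241276443496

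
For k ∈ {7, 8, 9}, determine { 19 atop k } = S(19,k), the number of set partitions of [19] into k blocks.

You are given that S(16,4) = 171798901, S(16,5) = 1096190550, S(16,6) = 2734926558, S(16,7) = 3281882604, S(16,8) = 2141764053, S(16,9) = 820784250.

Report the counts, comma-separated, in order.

1492924634839, 1709751003480, 1144614626805

[17] T[17,5]:5*1096190550+171798901=5652751651 · T[17,6]:6*2734926558+1096190550=17505749898 · T[17,7]:7*3281882604+2734926558=25708104786 · T[17,8]:8*2141764053+3281882604=20415995028 · T[17,9]:9*820784250+2141764053=9528822303
[18] T[18,6]:6*17505749898+5652751651=110687251039 · T[18,7]:7*25708104786+17505749898=197462483400 · T[18,8]:8*20415995028+25708104786=189036065010 · T[18,9]:9*9528822303+20415995028=106175395755
[19] T[19,7]:7*197462483400+110687251039=1492924634839 · T[19,8]:8*189036065010+197462483400=1709751003480 · T[19,9]:9*106175395755+189036065010=1144614626805
Read S(19,7) = 1492924634839, S(19,8) = 1709751003480, S(19,9) = 1144614626805.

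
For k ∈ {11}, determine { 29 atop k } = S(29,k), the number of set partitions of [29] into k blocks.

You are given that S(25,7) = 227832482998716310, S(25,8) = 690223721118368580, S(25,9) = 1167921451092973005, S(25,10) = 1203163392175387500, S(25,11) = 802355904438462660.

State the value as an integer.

18059551225961878690915

r26: T_26,8=8×690223721118368580+227832482998716310=5749622251945664950; T_26,9=9×1167921451092973005+690223721118368580=11201516780955125625; T_26,10=10×1203163392175387500+1167921451092973005=13199555372846848005; T_26,11=11×802355904438462660+1203163392175387500=10029078340998476760
r27: T_27,9=9×11201516780955125625+5749622251945664950=106563273280541795575; T_27,10=10×13199555372846848005+11201516780955125625=143197070509423605675; T_27,11=11×10029078340998476760+13199555372846848005=123519417123830092365
r28: T_28,10=10×143197070509423605675+106563273280541795575=1538533978374777852325; T_28,11=11×123519417123830092365+143197070509423605675=1501910658871554621690
r29: T_29,11=11×1501910658871554621690+1538533978374777852325=18059551225961878690915
Read S(29,11) = 18059551225961878690915.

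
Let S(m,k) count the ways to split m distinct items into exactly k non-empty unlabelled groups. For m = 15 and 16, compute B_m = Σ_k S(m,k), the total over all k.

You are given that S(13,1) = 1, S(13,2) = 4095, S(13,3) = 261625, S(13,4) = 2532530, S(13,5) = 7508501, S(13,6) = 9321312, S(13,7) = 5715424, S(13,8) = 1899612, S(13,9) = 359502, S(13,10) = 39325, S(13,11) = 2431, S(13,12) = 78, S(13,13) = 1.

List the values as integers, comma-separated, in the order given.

1382958545, 10480142147

row 14: T[14][1]=1·1+0=1  T[14][2]=2·4095+1=8191  T[14][3]=3·261625+4095=788970  T[14][4]=4·2532530+261625=10391745  T[14][5]=5·7508501+2532530=40075035  T[14][6]=6·9321312+7508501=63436373  T[14][7]=7·5715424+9321312=49329280  T[14][8]=8·1899612+5715424=20912320  T[14][9]=9·359502+1899612=5135130  T[14][10]=10·39325+359502=752752  T[14][11]=11·2431+39325=66066  T[14][12]=12·78+2431=3367  T[14][13]=13·1+78=91  T[14][14]=14·0+1=1
row 15: T[15][1]=1·1+0=1  T[15][2]=2·8191+1=16383  T[15][3]=3·788970+8191=2375101  T[15][4]=4·10391745+788970=42355950  T[15][5]=5·40075035+10391745=210766920  T[15][6]=6·63436373+40075035=420693273  T[15][7]=7·49329280+63436373=408741333  T[15][8]=8·20912320+49329280=216627840  T[15][9]=9·5135130+20912320=67128490  T[15][10]=10·752752+5135130=12662650  T[15][11]=11·66066+752752=1479478  T[15][12]=12·3367+66066=106470  T[15][13]=13·91+3367=4550  T[15][14]=14·1+91=105  T[15][15]=15·0+1=1
row 16: T[16][1]=1·1+0=1  T[16][2]=2·16383+1=32767  T[16][3]=3·2375101+16383=7141686  T[16][4]=4·42355950+2375101=171798901  T[16][5]=5·210766920+42355950=1096190550  T[16][6]=6·420693273+210766920=2734926558  T[16][7]=7·408741333+420693273=3281882604  T[16][8]=8·216627840+408741333=2141764053  T[16][9]=9·67128490+216627840=820784250  T[16][10]=10·12662650+67128490=193754990  T[16][11]=11·1479478+12662650=28936908  T[16][12]=12·106470+1479478=2757118  T[16][13]=13·4550+106470=165620  T[16][14]=14·105+4550=6020  T[16][15]=15·1+105=120  T[16][16]=16·0+1=1
B_15 = ΣS(15,k) = 1+16383+2375101+42355950+210766920+420693273+408741333+216627840+67128490+12662650+1479478+106470+4550+105+1 = 1382958545
B_16 = ΣS(16,k) = 1+32767+7141686+171798901+1096190550+2734926558+3281882604+2141764053+820784250+193754990+28936908+2757118+165620+6020+120+1 = 10480142147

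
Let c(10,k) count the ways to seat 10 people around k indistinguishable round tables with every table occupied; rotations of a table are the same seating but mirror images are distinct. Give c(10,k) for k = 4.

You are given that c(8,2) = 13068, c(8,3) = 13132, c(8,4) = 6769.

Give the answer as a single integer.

row 9: T[9][3]=8·13132+13068=118124  T[9][4]=8·6769+13132=67284
row 10: T[10][4]=9·67284+118124=723680
Read c(10,4) = 723680.

723680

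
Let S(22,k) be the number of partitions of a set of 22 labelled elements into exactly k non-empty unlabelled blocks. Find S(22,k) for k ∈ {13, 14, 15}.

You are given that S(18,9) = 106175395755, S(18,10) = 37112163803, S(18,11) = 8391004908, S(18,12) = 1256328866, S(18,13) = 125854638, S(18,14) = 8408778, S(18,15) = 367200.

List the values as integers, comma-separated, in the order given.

22496861868481, 3295165281331, 345615943200

i=19: T(19,10)=106175395755+10·37112163803=477297033785 | T(19,11)=37112163803+11·8391004908=129413217791 | T(19,12)=8391004908+12·1256328866=23466951300 | T(19,13)=1256328866+13·125854638=2892439160 | T(19,14)=125854638+14·8408778=243577530 | T(19,15)=8408778+15·367200=13916778
i=20: T(20,11)=477297033785+11·129413217791=1900842429486 | T(20,12)=129413217791+12·23466951300=411016633391 | T(20,13)=23466951300+13·2892439160=61068660380 | T(20,14)=2892439160+14·243577530=6302524580 | T(20,15)=243577530+15·13916778=452329200
i=21: T(21,12)=1900842429486+12·411016633391=6833042030178 | T(21,13)=411016633391+13·61068660380=1204909218331 | T(21,14)=61068660380+14·6302524580=149304004500 | T(21,15)=6302524580+15·452329200=13087462580
i=22: T(22,13)=6833042030178+13·1204909218331=22496861868481 | T(22,14)=1204909218331+14·149304004500=3295165281331 | T(22,15)=149304004500+15·13087462580=345615943200
Read S(22,13) = 22496861868481, S(22,14) = 3295165281331, S(22,15) = 345615943200.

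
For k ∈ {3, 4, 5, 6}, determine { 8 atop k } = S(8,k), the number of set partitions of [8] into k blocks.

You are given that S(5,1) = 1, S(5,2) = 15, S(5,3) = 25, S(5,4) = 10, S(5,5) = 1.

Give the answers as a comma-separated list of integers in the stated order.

966, 1701, 1050, 266

r6: T_6,1=1×1+0=1; T_6,2=2×15+1=31; T_6,3=3×25+15=90; T_6,4=4×10+25=65; T_6,5=5×1+10=15; T_6,6=6×0+1=1
r7: T_7,2=2×31+1=63; T_7,3=3×90+31=301; T_7,4=4×65+90=350; T_7,5=5×15+65=140; T_7,6=6×1+15=21
r8: T_8,3=3×301+63=966; T_8,4=4×350+301=1701; T_8,5=5×140+350=1050; T_8,6=6×21+140=266
Read S(8,3) = 966, S(8,4) = 1701, S(8,5) = 1050, S(8,6) = 266.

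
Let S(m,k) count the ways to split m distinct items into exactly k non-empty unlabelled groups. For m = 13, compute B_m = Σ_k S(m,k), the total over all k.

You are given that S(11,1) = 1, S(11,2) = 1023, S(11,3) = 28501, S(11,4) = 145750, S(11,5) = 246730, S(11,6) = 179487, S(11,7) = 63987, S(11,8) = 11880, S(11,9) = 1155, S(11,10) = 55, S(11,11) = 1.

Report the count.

27644437

r12: T_12,1=1×1+0=1; T_12,2=2×1023+1=2047; T_12,3=3×28501+1023=86526; T_12,4=4×145750+28501=611501; T_12,5=5×246730+145750=1379400; T_12,6=6×179487+246730=1323652; T_12,7=7×63987+179487=627396; T_12,8=8×11880+63987=159027; T_12,9=9×1155+11880=22275; T_12,10=10×55+1155=1705; T_12,11=11×1+55=66; T_12,12=12×0+1=1
r13: T_13,1=1×1+0=1; T_13,2=2×2047+1=4095; T_13,3=3×86526+2047=261625; T_13,4=4×611501+86526=2532530; T_13,5=5×1379400+611501=7508501; T_13,6=6×1323652+1379400=9321312; T_13,7=7×627396+1323652=5715424; T_13,8=8×159027+627396=1899612; T_13,9=9×22275+159027=359502; T_13,10=10×1705+22275=39325; T_13,11=11×66+1705=2431; T_13,12=12×1+66=78; T_13,13=13×0+1=1
B_13 = ΣS(13,k) = 1+4095+261625+2532530+7508501+9321312+5715424+1899612+359502+39325+2431+78+1 = 27644437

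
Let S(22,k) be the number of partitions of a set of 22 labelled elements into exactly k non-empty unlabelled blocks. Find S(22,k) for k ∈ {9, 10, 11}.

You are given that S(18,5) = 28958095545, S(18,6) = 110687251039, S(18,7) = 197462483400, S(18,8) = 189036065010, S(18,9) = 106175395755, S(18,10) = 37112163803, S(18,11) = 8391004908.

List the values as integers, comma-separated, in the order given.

r19: T_19,6=6×110687251039+28958095545=693081601779; T_19,7=7×197462483400+110687251039=1492924634839; T_19,8=8×189036065010+197462483400=1709751003480; T_19,9=9×106175395755+189036065010=1144614626805; T_19,10=10×37112163803+106175395755=477297033785; T_19,11=11×8391004908+37112163803=129413217791
r20: T_20,7=7×1492924634839+693081601779=11143554045652; T_20,8=8×1709751003480+1492924634839=15170932662679; T_20,9=9×1144614626805+1709751003480=12011282644725; T_20,10=10×477297033785+1144614626805=5917584964655; T_20,11=11×129413217791+477297033785=1900842429486
r21: T_21,8=8×15170932662679+11143554045652=132511015347084; T_21,9=9×12011282644725+15170932662679=123272476465204; T_21,10=10×5917584964655+12011282644725=71187132291275; T_21,11=11×1900842429486+5917584964655=26826851689001
r22: T_22,9=9×123272476465204+132511015347084=1241963303533920; T_22,10=10×71187132291275+123272476465204=835143799377954; T_22,11=11×26826851689001+71187132291275=366282500870286
Read S(22,9) = 1241963303533920, S(22,10) = 835143799377954, S(22,11) = 366282500870286.

1241963303533920, 835143799377954, 366282500870286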